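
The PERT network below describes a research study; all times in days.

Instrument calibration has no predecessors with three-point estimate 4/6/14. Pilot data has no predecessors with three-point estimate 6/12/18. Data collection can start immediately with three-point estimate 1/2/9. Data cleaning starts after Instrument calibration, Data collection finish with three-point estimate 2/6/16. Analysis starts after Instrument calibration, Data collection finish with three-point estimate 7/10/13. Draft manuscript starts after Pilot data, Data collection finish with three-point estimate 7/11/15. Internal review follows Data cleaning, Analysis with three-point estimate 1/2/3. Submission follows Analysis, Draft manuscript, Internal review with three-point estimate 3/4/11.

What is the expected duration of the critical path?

28 days

te_Instrument calibration = (4 + 4·6 + 14)/6 = 42/6 = 7
te_Pilot data = (6 + 4·12 + 18)/6 = 72/6 = 12
te_Data collection = (1 + 4·2 + 9)/6 = 18/6 = 3
te_Data cleaning = (2 + 4·6 + 16)/6 = 42/6 = 7
te_Analysis = (7 + 4·10 + 13)/6 = 60/6 = 10
te_Draft manuscript = (7 + 4·11 + 15)/6 = 66/6 = 11
te_Internal review = (1 + 4·2 + 3)/6 = 12/6 = 2
te_Submission = (3 + 4·4 + 11)/6 = 30/6 = 5

Forward pass:
ES_Instrument calibration = 0; EF_Instrument calibration = 7
ES_Pilot data = 0; EF_Pilot data = 12
ES_Data collection = 0; EF_Data collection = 3
ES_Data cleaning = max(EF_Instrument calibration=7, EF_Data collection=3) = 7; EF_Data cleaning = 7+7 = 14
ES_Analysis = max(EF_Instrument calibration=7, EF_Data collection=3) = 7; EF_Analysis = 7+10 = 17
ES_Draft manuscript = max(EF_Pilot data=12, EF_Data collection=3) = 12; EF_Draft manuscript = 12+11 = 23
ES_Internal review = max(EF_Data cleaning=14, EF_Analysis=17) = 17; EF_Internal review = 17+2 = 19
ES_Submission = max(EF_Analysis=17, EF_Draft manuscript=23, EF_Internal review=19) = 23; EF_Submission = 23+5 = 28
Expected project duration μ = 28 days. Critical path: Pilot data → Draft manuscript → Submission.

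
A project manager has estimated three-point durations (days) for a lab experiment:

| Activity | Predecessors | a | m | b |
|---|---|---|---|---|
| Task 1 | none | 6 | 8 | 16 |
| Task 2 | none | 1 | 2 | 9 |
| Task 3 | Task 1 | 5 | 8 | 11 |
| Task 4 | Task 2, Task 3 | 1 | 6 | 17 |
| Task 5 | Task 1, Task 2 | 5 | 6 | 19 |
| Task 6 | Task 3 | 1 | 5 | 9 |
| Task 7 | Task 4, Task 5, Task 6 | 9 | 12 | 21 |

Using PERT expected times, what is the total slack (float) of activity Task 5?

7 days

te_Task 1 = (6 + 4·8 + 16)/6 = 54/6 = 9
te_Task 2 = (1 + 4·2 + 9)/6 = 18/6 = 3
te_Task 3 = (5 + 4·8 + 11)/6 = 48/6 = 8
te_Task 4 = (1 + 4·6 + 17)/6 = 42/6 = 7
te_Task 5 = (5 + 4·6 + 19)/6 = 48/6 = 8
te_Task 6 = (1 + 4·5 + 9)/6 = 30/6 = 5
te_Task 7 = (9 + 4·12 + 21)/6 = 78/6 = 13

Forward pass:
ES_Task 1 = 0; EF_Task 1 = 9
ES_Task 2 = 0; EF_Task 2 = 3
ES_Task 3 = 9; EF_Task 3 = 9+8 = 17
ES_Task 4 = max(EF_Task 2=3, EF_Task 3=17) = 17; EF_Task 4 = 17+7 = 24
ES_Task 5 = max(EF_Task 1=9, EF_Task 2=3) = 9; EF_Task 5 = 9+8 = 17
ES_Task 6 = 17; EF_Task 6 = 17+5 = 22
ES_Task 7 = max(EF_Task 4=24, EF_Task 5=17, EF_Task 6=22) = 24; EF_Task 7 = 24+13 = 37
Expected project duration μ = 37 days. Critical path: Task 1 → Task 3 → Task 4 → Task 7.

Backward pass:
LF_Task 7 = 37; LS_Task 7 = 37−13 = 24
LF_Task 6 = LS_Task 7 = 24; LS_Task 6 = 24−5 = 19
LF_Task 5 = LS_Task 7 = 24; LS_Task 5 = 24−8 = 16
LF_Task 4 = LS_Task 7 = 24; LS_Task 4 = 24−7 = 17
LF_Task 3 = min(LS_Task 4=17, LS_Task 6=19) = 17; LS_Task 3 = 17−8 = 9
LF_Task 2 = min(LS_Task 4=17, LS_Task 5=16) = 16; LS_Task 2 = 16−3 = 13
LF_Task 1 = min(LS_Task 3=9, LS_Task 5=16) = 9; LS_Task 1 = 9−9 = 0
Slack_Task 5 = LS_Task 5 − ES_Task 5 = 16 − 9 = 7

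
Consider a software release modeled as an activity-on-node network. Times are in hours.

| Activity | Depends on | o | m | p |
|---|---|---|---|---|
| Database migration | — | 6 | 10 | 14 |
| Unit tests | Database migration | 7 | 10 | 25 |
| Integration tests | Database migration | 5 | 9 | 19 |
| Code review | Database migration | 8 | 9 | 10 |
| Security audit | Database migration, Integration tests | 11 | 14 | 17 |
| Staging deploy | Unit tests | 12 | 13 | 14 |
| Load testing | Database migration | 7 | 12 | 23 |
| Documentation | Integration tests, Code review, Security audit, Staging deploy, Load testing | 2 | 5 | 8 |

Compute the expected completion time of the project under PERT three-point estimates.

40 hours

te_Database migration = (6 + 4·10 + 14)/6 = 60/6 = 10
te_Unit tests = (7 + 4·10 + 25)/6 = 72/6 = 12
te_Integration tests = (5 + 4·9 + 19)/6 = 60/6 = 10
te_Code review = (8 + 4·9 + 10)/6 = 54/6 = 9
te_Security audit = (11 + 4·14 + 17)/6 = 84/6 = 14
te_Staging deploy = (12 + 4·13 + 14)/6 = 78/6 = 13
te_Load testing = (7 + 4·12 + 23)/6 = 78/6 = 13
te_Documentation = (2 + 4·5 + 8)/6 = 30/6 = 5

Forward pass:
ES_Database migration = 0; EF_Database migration = 10
ES_Unit tests = 10; EF_Unit tests = 10+12 = 22
ES_Integration tests = 10; EF_Integration tests = 10+10 = 20
ES_Code review = 10; EF_Code review = 10+9 = 19
ES_Security audit = max(EF_Database migration=10, EF_Integration tests=20) = 20; EF_Security audit = 20+14 = 34
ES_Staging deploy = 22; EF_Staging deploy = 22+13 = 35
ES_Load testing = 10; EF_Load testing = 10+13 = 23
ES_Documentation = max(EF_Integration tests=20, EF_Code review=19, EF_Security audit=34, EF_Staging deploy=35, EF_Load testing=23) = 35; EF_Documentation = 35+5 = 40
Expected project duration μ = 40 hours. Critical path: Database migration → Unit tests → Staging deploy → Documentation.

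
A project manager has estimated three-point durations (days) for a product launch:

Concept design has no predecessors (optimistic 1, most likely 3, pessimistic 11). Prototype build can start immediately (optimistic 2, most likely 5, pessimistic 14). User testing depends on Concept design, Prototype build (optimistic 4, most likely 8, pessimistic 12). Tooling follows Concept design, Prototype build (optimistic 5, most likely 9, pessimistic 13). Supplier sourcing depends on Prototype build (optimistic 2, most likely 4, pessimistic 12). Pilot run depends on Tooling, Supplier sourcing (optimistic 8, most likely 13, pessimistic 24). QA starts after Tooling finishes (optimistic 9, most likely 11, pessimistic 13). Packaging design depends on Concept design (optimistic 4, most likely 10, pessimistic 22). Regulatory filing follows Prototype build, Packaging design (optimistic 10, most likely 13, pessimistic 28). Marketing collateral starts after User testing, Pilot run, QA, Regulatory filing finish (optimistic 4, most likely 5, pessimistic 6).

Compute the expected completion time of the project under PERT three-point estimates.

35 days

te_Concept design = (1 + 4·3 + 11)/6 = 24/6 = 4
te_Prototype build = (2 + 4·5 + 14)/6 = 36/6 = 6
te_User testing = (4 + 4·8 + 12)/6 = 48/6 = 8
te_Tooling = (5 + 4·9 + 13)/6 = 54/6 = 9
te_Supplier sourcing = (2 + 4·4 + 12)/6 = 30/6 = 5
te_Pilot run = (8 + 4·13 + 24)/6 = 84/6 = 14
te_QA = (9 + 4·11 + 13)/6 = 66/6 = 11
te_Packaging design = (4 + 4·10 + 22)/6 = 66/6 = 11
te_Regulatory filing = (10 + 4·13 + 28)/6 = 90/6 = 15
te_Marketing collateral = (4 + 4·5 + 6)/6 = 30/6 = 5

Forward pass:
ES_Concept design = 0; EF_Concept design = 4
ES_Prototype build = 0; EF_Prototype build = 6
ES_User testing = max(EF_Concept design=4, EF_Prototype build=6) = 6; EF_User testing = 6+8 = 14
ES_Tooling = max(EF_Concept design=4, EF_Prototype build=6) = 6; EF_Tooling = 6+9 = 15
ES_Supplier sourcing = 6; EF_Supplier sourcing = 6+5 = 11
ES_Pilot run = max(EF_Tooling=15, EF_Supplier sourcing=11) = 15; EF_Pilot run = 15+14 = 29
ES_QA = 15; EF_QA = 15+11 = 26
ES_Packaging design = 4; EF_Packaging design = 4+11 = 15
ES_Regulatory filing = max(EF_Prototype build=6, EF_Packaging design=15) = 15; EF_Regulatory filing = 15+15 = 30
ES_Marketing collateral = max(EF_User testing=14, EF_Pilot run=29, EF_QA=26, EF_Regulatory filing=30) = 30; EF_Marketing collateral = 30+5 = 35
Expected project duration μ = 35 days. Critical path: Concept design → Packaging design → Regulatory filing → Marketing collateral.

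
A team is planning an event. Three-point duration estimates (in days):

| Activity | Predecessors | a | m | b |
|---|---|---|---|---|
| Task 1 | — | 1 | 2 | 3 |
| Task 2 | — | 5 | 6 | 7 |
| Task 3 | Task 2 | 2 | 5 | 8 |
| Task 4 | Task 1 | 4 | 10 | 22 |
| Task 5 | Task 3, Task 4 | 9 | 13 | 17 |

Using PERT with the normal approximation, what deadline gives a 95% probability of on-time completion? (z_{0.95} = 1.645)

te_Task 1 = (1 + 4·2 + 3)/6 = 12/6 = 2; σ²_Task 1 = ((3−1)/6)² = 0.111
te_Task 2 = (5 + 4·6 + 7)/6 = 36/6 = 6; σ²_Task 2 = ((7−5)/6)² = 0.111
te_Task 3 = (2 + 4·5 + 8)/6 = 30/6 = 5; σ²_Task 3 = ((8−2)/6)² = 1.000
te_Task 4 = (4 + 4·10 + 22)/6 = 66/6 = 11; σ²_Task 4 = ((22−4)/6)² = 9.000
te_Task 5 = (9 + 4·13 + 17)/6 = 78/6 = 13; σ²_Task 5 = ((17−9)/6)² = 1.778

Forward pass:
ES_Task 1 = 0; EF_Task 1 = 2
ES_Task 2 = 0; EF_Task 2 = 6
ES_Task 3 = 6; EF_Task 3 = 6+5 = 11
ES_Task 4 = 2; EF_Task 4 = 2+11 = 13
ES_Task 5 = max(EF_Task 3=11, EF_Task 4=13) = 13; EF_Task 5 = 13+13 = 26
Expected project duration μ = 26 days. Critical path: Task 1 → Task 4 → Task 5.

Variance along critical path = 0.111 + 9.000 + 1.778 = 10.889; σ = 3.300 days.
D = μ + z·σ = 26 + 1.645·3.300 = 31.4 days

31.4 days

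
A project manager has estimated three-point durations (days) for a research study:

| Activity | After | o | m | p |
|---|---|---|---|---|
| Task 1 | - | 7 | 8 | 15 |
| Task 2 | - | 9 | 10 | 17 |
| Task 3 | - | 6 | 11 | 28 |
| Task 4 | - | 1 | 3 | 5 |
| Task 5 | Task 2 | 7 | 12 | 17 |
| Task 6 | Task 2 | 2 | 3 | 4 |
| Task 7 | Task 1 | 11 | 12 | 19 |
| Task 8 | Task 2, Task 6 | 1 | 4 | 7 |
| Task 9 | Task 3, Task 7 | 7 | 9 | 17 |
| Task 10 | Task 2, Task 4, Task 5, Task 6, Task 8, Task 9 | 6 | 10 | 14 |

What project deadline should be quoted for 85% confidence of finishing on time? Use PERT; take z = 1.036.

te_Task 1 = (7 + 4·8 + 15)/6 = 54/6 = 9; σ²_Task 1 = ((15−7)/6)² = 1.778
te_Task 2 = (9 + 4·10 + 17)/6 = 66/6 = 11; σ²_Task 2 = ((17−9)/6)² = 1.778
te_Task 3 = (6 + 4·11 + 28)/6 = 78/6 = 13; σ²_Task 3 = ((28−6)/6)² = 13.444
te_Task 4 = (1 + 4·3 + 5)/6 = 18/6 = 3; σ²_Task 4 = ((5−1)/6)² = 0.444
te_Task 5 = (7 + 4·12 + 17)/6 = 72/6 = 12; σ²_Task 5 = ((17−7)/6)² = 2.778
te_Task 6 = (2 + 4·3 + 4)/6 = 18/6 = 3; σ²_Task 6 = ((4−2)/6)² = 0.111
te_Task 7 = (11 + 4·12 + 19)/6 = 78/6 = 13; σ²_Task 7 = ((19−11)/6)² = 1.778
te_Task 8 = (1 + 4·4 + 7)/6 = 24/6 = 4; σ²_Task 8 = ((7−1)/6)² = 1.000
te_Task 9 = (7 + 4·9 + 17)/6 = 60/6 = 10; σ²_Task 9 = ((17−7)/6)² = 2.778
te_Task 10 = (6 + 4·10 + 14)/6 = 60/6 = 10; σ²_Task 10 = ((14−6)/6)² = 1.778

Forward pass:
ES_Task 1 = 0; EF_Task 1 = 9
ES_Task 2 = 0; EF_Task 2 = 11
ES_Task 3 = 0; EF_Task 3 = 13
ES_Task 4 = 0; EF_Task 4 = 3
ES_Task 5 = 11; EF_Task 5 = 11+12 = 23
ES_Task 6 = 11; EF_Task 6 = 11+3 = 14
ES_Task 7 = 9; EF_Task 7 = 9+13 = 22
ES_Task 8 = max(EF_Task 2=11, EF_Task 6=14) = 14; EF_Task 8 = 14+4 = 18
ES_Task 9 = max(EF_Task 3=13, EF_Task 7=22) = 22; EF_Task 9 = 22+10 = 32
ES_Task 10 = max(EF_Task 2=11, EF_Task 4=3, EF_Task 5=23, EF_Task 6=14, EF_Task 8=18, EF_Task 9=32) = 32; EF_Task 10 = 32+10 = 42
Expected project duration μ = 42 days. Critical path: Task 1 → Task 7 → Task 9 → Task 10.

Variance along critical path = 1.778 + 1.778 + 2.778 + 1.778 = 8.111; σ = 2.848 days.
D = μ + z·σ = 42 + 1.036·2.848 = 45.0 days

45.0 days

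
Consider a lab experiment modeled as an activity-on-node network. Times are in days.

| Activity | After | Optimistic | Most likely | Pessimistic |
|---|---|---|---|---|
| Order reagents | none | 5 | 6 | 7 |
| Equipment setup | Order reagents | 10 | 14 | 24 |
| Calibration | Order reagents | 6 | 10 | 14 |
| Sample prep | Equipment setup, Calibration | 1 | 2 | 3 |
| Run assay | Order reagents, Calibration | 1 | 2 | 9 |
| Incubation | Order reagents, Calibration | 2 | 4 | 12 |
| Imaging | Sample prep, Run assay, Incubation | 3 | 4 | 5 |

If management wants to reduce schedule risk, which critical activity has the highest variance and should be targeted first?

Equipment setup

te_Order reagents = (5 + 4·6 + 7)/6 = 36/6 = 6; σ²_Order reagents = ((7−5)/6)² = 0.111
te_Equipment setup = (10 + 4·14 + 24)/6 = 90/6 = 15; σ²_Equipment setup = ((24−10)/6)² = 5.444
te_Calibration = (6 + 4·10 + 14)/6 = 60/6 = 10; σ²_Calibration = ((14−6)/6)² = 1.778
te_Sample prep = (1 + 4·2 + 3)/6 = 12/6 = 2; σ²_Sample prep = ((3−1)/6)² = 0.111
te_Run assay = (1 + 4·2 + 9)/6 = 18/6 = 3; σ²_Run assay = ((9−1)/6)² = 1.778
te_Incubation = (2 + 4·4 + 12)/6 = 30/6 = 5; σ²_Incubation = ((12−2)/6)² = 2.778
te_Imaging = (3 + 4·4 + 5)/6 = 24/6 = 4; σ²_Imaging = ((5−3)/6)² = 0.111

Forward pass:
ES_Order reagents = 0; EF_Order reagents = 6
ES_Equipment setup = 6; EF_Equipment setup = 6+15 = 21
ES_Calibration = 6; EF_Calibration = 6+10 = 16
ES_Sample prep = max(EF_Equipment setup=21, EF_Calibration=16) = 21; EF_Sample prep = 21+2 = 23
ES_Run assay = max(EF_Order reagents=6, EF_Calibration=16) = 16; EF_Run assay = 16+3 = 19
ES_Incubation = max(EF_Order reagents=6, EF_Calibration=16) = 16; EF_Incubation = 16+5 = 21
ES_Imaging = max(EF_Sample prep=23, EF_Run assay=19, EF_Incubation=21) = 23; EF_Imaging = 23+4 = 27
Expected project duration μ = 27 days. Critical path: Order reagents → Equipment setup → Sample prep → Imaging.

Variances on critical path: σ²_Order reagents=0.111, σ²_Equipment setup=5.444, σ²_Sample prep=0.111, σ²_Imaging=0.111.
Largest is σ²_Equipment setup = 5.444.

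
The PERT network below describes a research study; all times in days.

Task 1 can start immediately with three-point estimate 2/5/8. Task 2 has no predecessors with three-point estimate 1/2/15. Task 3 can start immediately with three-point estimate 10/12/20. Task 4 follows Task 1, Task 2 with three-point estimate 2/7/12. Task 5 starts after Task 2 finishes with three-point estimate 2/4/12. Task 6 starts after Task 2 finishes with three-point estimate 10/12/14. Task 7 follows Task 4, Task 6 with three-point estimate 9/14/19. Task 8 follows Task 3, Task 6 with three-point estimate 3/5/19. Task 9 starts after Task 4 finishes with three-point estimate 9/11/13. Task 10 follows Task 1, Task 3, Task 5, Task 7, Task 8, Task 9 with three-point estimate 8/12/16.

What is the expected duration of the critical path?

te_Task 1 = (2 + 4·5 + 8)/6 = 30/6 = 5
te_Task 2 = (1 + 4·2 + 15)/6 = 24/6 = 4
te_Task 3 = (10 + 4·12 + 20)/6 = 78/6 = 13
te_Task 4 = (2 + 4·7 + 12)/6 = 42/6 = 7
te_Task 5 = (2 + 4·4 + 12)/6 = 30/6 = 5
te_Task 6 = (10 + 4·12 + 14)/6 = 72/6 = 12
te_Task 7 = (9 + 4·14 + 19)/6 = 84/6 = 14
te_Task 8 = (3 + 4·5 + 19)/6 = 42/6 = 7
te_Task 9 = (9 + 4·11 + 13)/6 = 66/6 = 11
te_Task 10 = (8 + 4·12 + 16)/6 = 72/6 = 12

Forward pass:
ES_Task 1 = 0; EF_Task 1 = 5
ES_Task 2 = 0; EF_Task 2 = 4
ES_Task 3 = 0; EF_Task 3 = 13
ES_Task 4 = max(EF_Task 1=5, EF_Task 2=4) = 5; EF_Task 4 = 5+7 = 12
ES_Task 5 = 4; EF_Task 5 = 4+5 = 9
ES_Task 6 = 4; EF_Task 6 = 4+12 = 16
ES_Task 7 = max(EF_Task 4=12, EF_Task 6=16) = 16; EF_Task 7 = 16+14 = 30
ES_Task 8 = max(EF_Task 3=13, EF_Task 6=16) = 16; EF_Task 8 = 16+7 = 23
ES_Task 9 = 12; EF_Task 9 = 12+11 = 23
ES_Task 10 = max(EF_Task 1=5, EF_Task 3=13, EF_Task 5=9, EF_Task 7=30, EF_Task 8=23, EF_Task 9=23) = 30; EF_Task 10 = 30+12 = 42
Expected project duration μ = 42 days. Critical path: Task 2 → Task 6 → Task 7 → Task 10.

42 days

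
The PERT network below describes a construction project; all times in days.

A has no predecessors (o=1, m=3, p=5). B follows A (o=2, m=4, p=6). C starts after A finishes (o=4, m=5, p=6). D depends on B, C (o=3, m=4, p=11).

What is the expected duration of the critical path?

te_A = (1 + 4·3 + 5)/6 = 18/6 = 3
te_B = (2 + 4·4 + 6)/6 = 24/6 = 4
te_C = (4 + 4·5 + 6)/6 = 30/6 = 5
te_D = (3 + 4·4 + 11)/6 = 30/6 = 5

Forward pass:
ES_A = 0; EF_A = 3
ES_B = 3; EF_B = 3+4 = 7
ES_C = 3; EF_C = 3+5 = 8
ES_D = max(EF_B=7, EF_C=8) = 8; EF_D = 8+5 = 13
Expected project duration μ = 13 days. Critical path: A → C → D.

13 days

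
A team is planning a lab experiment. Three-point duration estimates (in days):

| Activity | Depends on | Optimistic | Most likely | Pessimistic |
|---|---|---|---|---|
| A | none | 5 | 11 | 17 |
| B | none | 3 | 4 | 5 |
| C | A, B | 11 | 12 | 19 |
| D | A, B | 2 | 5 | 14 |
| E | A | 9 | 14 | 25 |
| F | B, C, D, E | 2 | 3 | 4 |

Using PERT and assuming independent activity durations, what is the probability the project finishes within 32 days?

te_A = (5 + 4·11 + 17)/6 = 66/6 = 11; σ²_A = ((17−5)/6)² = 4.000
te_B = (3 + 4·4 + 5)/6 = 24/6 = 4; σ²_B = ((5−3)/6)² = 0.111
te_C = (11 + 4·12 + 19)/6 = 78/6 = 13; σ²_C = ((19−11)/6)² = 1.778
te_D = (2 + 4·5 + 14)/6 = 36/6 = 6; σ²_D = ((14−2)/6)² = 4.000
te_E = (9 + 4·14 + 25)/6 = 90/6 = 15; σ²_E = ((25−9)/6)² = 7.111
te_F = (2 + 4·3 + 4)/6 = 18/6 = 3; σ²_F = ((4−2)/6)² = 0.111

Forward pass:
ES_A = 0; EF_A = 11
ES_B = 0; EF_B = 4
ES_C = max(EF_A=11, EF_B=4) = 11; EF_C = 11+13 = 24
ES_D = max(EF_A=11, EF_B=4) = 11; EF_D = 11+6 = 17
ES_E = 11; EF_E = 11+15 = 26
ES_F = max(EF_B=4, EF_C=24, EF_D=17, EF_E=26) = 26; EF_F = 26+3 = 29
Expected project duration μ = 29 days. Critical path: A → E → F.

Variance along critical path = 4.000 + 7.111 + 0.111 = 11.222; σ = √11.222 = 3.350 days.
Z = (32 − 29) / 3.350 = 0.896
P(T ≤ 32) = Φ(0.896) ≈ 0.815

0.815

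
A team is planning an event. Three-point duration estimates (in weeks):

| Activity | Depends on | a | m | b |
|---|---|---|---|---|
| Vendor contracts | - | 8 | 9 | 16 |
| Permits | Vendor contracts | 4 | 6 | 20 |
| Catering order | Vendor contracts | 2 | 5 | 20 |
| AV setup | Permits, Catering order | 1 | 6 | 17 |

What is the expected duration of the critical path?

25 weeks

te_Vendor contracts = (8 + 4·9 + 16)/6 = 60/6 = 10
te_Permits = (4 + 4·6 + 20)/6 = 48/6 = 8
te_Catering order = (2 + 4·5 + 20)/6 = 42/6 = 7
te_AV setup = (1 + 4·6 + 17)/6 = 42/6 = 7

Forward pass:
ES_Vendor contracts = 0; EF_Vendor contracts = 10
ES_Permits = 10; EF_Permits = 10+8 = 18
ES_Catering order = 10; EF_Catering order = 10+7 = 17
ES_AV setup = max(EF_Permits=18, EF_Catering order=17) = 18; EF_AV setup = 18+7 = 25
Expected project duration μ = 25 weeks. Critical path: Vendor contracts → Permits → AV setup.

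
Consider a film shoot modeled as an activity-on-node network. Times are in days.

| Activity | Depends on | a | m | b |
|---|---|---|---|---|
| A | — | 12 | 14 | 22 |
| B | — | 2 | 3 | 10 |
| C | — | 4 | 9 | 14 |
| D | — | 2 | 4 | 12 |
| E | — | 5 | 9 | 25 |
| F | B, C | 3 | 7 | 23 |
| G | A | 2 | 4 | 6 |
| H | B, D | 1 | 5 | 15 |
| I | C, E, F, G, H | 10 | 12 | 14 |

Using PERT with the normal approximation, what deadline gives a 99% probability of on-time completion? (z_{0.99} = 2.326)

35.5 days

te_A = (12 + 4·14 + 22)/6 = 90/6 = 15; σ²_A = ((22−12)/6)² = 2.778
te_B = (2 + 4·3 + 10)/6 = 24/6 = 4; σ²_B = ((10−2)/6)² = 1.778
te_C = (4 + 4·9 + 14)/6 = 54/6 = 9; σ²_C = ((14−4)/6)² = 2.778
te_D = (2 + 4·4 + 12)/6 = 30/6 = 5; σ²_D = ((12−2)/6)² = 2.778
te_E = (5 + 4·9 + 25)/6 = 66/6 = 11; σ²_E = ((25−5)/6)² = 11.111
te_F = (3 + 4·7 + 23)/6 = 54/6 = 9; σ²_F = ((23−3)/6)² = 11.111
te_G = (2 + 4·4 + 6)/6 = 24/6 = 4; σ²_G = ((6−2)/6)² = 0.444
te_H = (1 + 4·5 + 15)/6 = 36/6 = 6; σ²_H = ((15−1)/6)² = 5.444
te_I = (10 + 4·12 + 14)/6 = 72/6 = 12; σ²_I = ((14−10)/6)² = 0.444

Forward pass:
ES_A = 0; EF_A = 15
ES_B = 0; EF_B = 4
ES_C = 0; EF_C = 9
ES_D = 0; EF_D = 5
ES_E = 0; EF_E = 11
ES_F = max(EF_B=4, EF_C=9) = 9; EF_F = 9+9 = 18
ES_G = 15; EF_G = 15+4 = 19
ES_H = max(EF_B=4, EF_D=5) = 5; EF_H = 5+6 = 11
ES_I = max(EF_C=9, EF_E=11, EF_F=18, EF_G=19, EF_H=11) = 19; EF_I = 19+12 = 31
Expected project duration μ = 31 days. Critical path: A → G → I.

Variance along critical path = 2.778 + 0.444 + 0.444 = 3.667; σ = 1.915 days.
D = μ + z·σ = 31 + 2.326·1.915 = 35.5 days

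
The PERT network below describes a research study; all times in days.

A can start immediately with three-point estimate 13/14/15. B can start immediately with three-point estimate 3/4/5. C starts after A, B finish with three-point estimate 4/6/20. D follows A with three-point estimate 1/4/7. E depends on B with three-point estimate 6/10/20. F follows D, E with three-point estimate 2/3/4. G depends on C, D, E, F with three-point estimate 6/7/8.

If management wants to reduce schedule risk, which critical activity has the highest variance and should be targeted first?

te_A = (13 + 4·14 + 15)/6 = 84/6 = 14; σ²_A = ((15−13)/6)² = 0.111
te_B = (3 + 4·4 + 5)/6 = 24/6 = 4; σ²_B = ((5−3)/6)² = 0.111
te_C = (4 + 4·6 + 20)/6 = 48/6 = 8; σ²_C = ((20−4)/6)² = 7.111
te_D = (1 + 4·4 + 7)/6 = 24/6 = 4; σ²_D = ((7−1)/6)² = 1.000
te_E = (6 + 4·10 + 20)/6 = 66/6 = 11; σ²_E = ((20−6)/6)² = 5.444
te_F = (2 + 4·3 + 4)/6 = 18/6 = 3; σ²_F = ((4−2)/6)² = 0.111
te_G = (6 + 4·7 + 8)/6 = 42/6 = 7; σ²_G = ((8−6)/6)² = 0.111

Forward pass:
ES_A = 0; EF_A = 14
ES_B = 0; EF_B = 4
ES_C = max(EF_A=14, EF_B=4) = 14; EF_C = 14+8 = 22
ES_D = 14; EF_D = 14+4 = 18
ES_E = 4; EF_E = 4+11 = 15
ES_F = max(EF_D=18, EF_E=15) = 18; EF_F = 18+3 = 21
ES_G = max(EF_C=22, EF_D=18, EF_E=15, EF_F=21) = 22; EF_G = 22+7 = 29
Expected project duration μ = 29 days. Critical path: A → C → G.

Variances on critical path: σ²_A=0.111, σ²_C=7.111, σ²_G=0.111.
Largest is σ²_C = 7.111.

C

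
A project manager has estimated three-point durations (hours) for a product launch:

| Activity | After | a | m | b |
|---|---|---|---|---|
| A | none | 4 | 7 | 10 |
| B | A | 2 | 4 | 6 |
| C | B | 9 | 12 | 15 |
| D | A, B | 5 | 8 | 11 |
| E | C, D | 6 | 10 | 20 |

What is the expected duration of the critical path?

34 hours

te_A = (4 + 4·7 + 10)/6 = 42/6 = 7
te_B = (2 + 4·4 + 6)/6 = 24/6 = 4
te_C = (9 + 4·12 + 15)/6 = 72/6 = 12
te_D = (5 + 4·8 + 11)/6 = 48/6 = 8
te_E = (6 + 4·10 + 20)/6 = 66/6 = 11

Forward pass:
ES_A = 0; EF_A = 7
ES_B = 7; EF_B = 7+4 = 11
ES_C = 11; EF_C = 11+12 = 23
ES_D = max(EF_A=7, EF_B=11) = 11; EF_D = 11+8 = 19
ES_E = max(EF_C=23, EF_D=19) = 23; EF_E = 23+11 = 34
Expected project duration μ = 34 hours. Critical path: A → B → C → E.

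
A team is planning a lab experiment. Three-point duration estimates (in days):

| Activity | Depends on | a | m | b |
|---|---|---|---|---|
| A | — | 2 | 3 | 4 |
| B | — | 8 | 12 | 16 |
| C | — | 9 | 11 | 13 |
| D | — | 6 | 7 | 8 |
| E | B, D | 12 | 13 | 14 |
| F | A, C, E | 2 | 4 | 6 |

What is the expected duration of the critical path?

te_A = (2 + 4·3 + 4)/6 = 18/6 = 3
te_B = (8 + 4·12 + 16)/6 = 72/6 = 12
te_C = (9 + 4·11 + 13)/6 = 66/6 = 11
te_D = (6 + 4·7 + 8)/6 = 42/6 = 7
te_E = (12 + 4·13 + 14)/6 = 78/6 = 13
te_F = (2 + 4·4 + 6)/6 = 24/6 = 4

Forward pass:
ES_A = 0; EF_A = 3
ES_B = 0; EF_B = 12
ES_C = 0; EF_C = 11
ES_D = 0; EF_D = 7
ES_E = max(EF_B=12, EF_D=7) = 12; EF_E = 12+13 = 25
ES_F = max(EF_A=3, EF_C=11, EF_E=25) = 25; EF_F = 25+4 = 29
Expected project duration μ = 29 days. Critical path: B → E → F.

29 days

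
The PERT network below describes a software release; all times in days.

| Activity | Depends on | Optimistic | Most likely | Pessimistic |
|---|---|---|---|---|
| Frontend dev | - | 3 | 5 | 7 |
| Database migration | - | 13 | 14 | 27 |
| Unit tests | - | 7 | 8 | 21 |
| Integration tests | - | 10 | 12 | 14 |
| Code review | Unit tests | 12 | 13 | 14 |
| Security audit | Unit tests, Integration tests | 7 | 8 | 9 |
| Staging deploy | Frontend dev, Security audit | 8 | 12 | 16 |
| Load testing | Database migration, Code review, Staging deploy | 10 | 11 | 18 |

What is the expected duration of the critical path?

te_Frontend dev = (3 + 4·5 + 7)/6 = 30/6 = 5
te_Database migration = (13 + 4·14 + 27)/6 = 96/6 = 16
te_Unit tests = (7 + 4·8 + 21)/6 = 60/6 = 10
te_Integration tests = (10 + 4·12 + 14)/6 = 72/6 = 12
te_Code review = (12 + 4·13 + 14)/6 = 78/6 = 13
te_Security audit = (7 + 4·8 + 9)/6 = 48/6 = 8
te_Staging deploy = (8 + 4·12 + 16)/6 = 72/6 = 12
te_Load testing = (10 + 4·11 + 18)/6 = 72/6 = 12

Forward pass:
ES_Frontend dev = 0; EF_Frontend dev = 5
ES_Database migration = 0; EF_Database migration = 16
ES_Unit tests = 0; EF_Unit tests = 10
ES_Integration tests = 0; EF_Integration tests = 12
ES_Code review = 10; EF_Code review = 10+13 = 23
ES_Security audit = max(EF_Unit tests=10, EF_Integration tests=12) = 12; EF_Security audit = 12+8 = 20
ES_Staging deploy = max(EF_Frontend dev=5, EF_Security audit=20) = 20; EF_Staging deploy = 20+12 = 32
ES_Load testing = max(EF_Database migration=16, EF_Code review=23, EF_Staging deploy=32) = 32; EF_Load testing = 32+12 = 44
Expected project duration μ = 44 days. Critical path: Integration tests → Security audit → Staging deploy → Load testing.

44 days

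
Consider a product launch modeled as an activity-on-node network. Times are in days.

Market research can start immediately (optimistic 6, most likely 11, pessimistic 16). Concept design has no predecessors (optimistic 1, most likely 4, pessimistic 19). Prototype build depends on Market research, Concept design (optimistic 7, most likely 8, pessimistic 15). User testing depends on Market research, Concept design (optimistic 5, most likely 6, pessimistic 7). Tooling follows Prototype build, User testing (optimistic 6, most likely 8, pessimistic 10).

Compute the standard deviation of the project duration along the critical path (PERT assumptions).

te_Market research = (6 + 4·11 + 16)/6 = 66/6 = 11; σ²_Market research = ((16−6)/6)² = 2.778
te_Concept design = (1 + 4·4 + 19)/6 = 36/6 = 6; σ²_Concept design = ((19−1)/6)² = 9.000
te_Prototype build = (7 + 4·8 + 15)/6 = 54/6 = 9; σ²_Prototype build = ((15−7)/6)² = 1.778
te_User testing = (5 + 4·6 + 7)/6 = 36/6 = 6; σ²_User testing = ((7−5)/6)² = 0.111
te_Tooling = (6 + 4·8 + 10)/6 = 48/6 = 8; σ²_Tooling = ((10−6)/6)² = 0.444

Forward pass:
ES_Market research = 0; EF_Market research = 11
ES_Concept design = 0; EF_Concept design = 6
ES_Prototype build = max(EF_Market research=11, EF_Concept design=6) = 11; EF_Prototype build = 11+9 = 20
ES_User testing = max(EF_Market research=11, EF_Concept design=6) = 11; EF_User testing = 11+6 = 17
ES_Tooling = max(EF_Prototype build=20, EF_User testing=17) = 20; EF_Tooling = 20+8 = 28
Expected project duration μ = 28 days. Critical path: Market research → Prototype build → Tooling.

Variance along critical path = 2.778 + 1.778 + 0.444 = 5.000
σ = √5.000 = 2.236 days

2.24 days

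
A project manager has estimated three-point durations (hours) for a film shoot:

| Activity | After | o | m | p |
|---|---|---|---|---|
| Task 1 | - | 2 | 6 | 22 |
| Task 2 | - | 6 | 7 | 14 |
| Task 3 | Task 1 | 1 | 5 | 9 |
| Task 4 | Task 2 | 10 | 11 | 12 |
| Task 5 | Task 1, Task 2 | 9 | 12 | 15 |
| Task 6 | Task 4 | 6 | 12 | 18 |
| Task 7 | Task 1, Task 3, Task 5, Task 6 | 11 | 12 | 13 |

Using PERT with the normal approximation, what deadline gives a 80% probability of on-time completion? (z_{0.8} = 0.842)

te_Task 1 = (2 + 4·6 + 22)/6 = 48/6 = 8; σ²_Task 1 = ((22−2)/6)² = 11.111
te_Task 2 = (6 + 4·7 + 14)/6 = 48/6 = 8; σ²_Task 2 = ((14−6)/6)² = 1.778
te_Task 3 = (1 + 4·5 + 9)/6 = 30/6 = 5; σ²_Task 3 = ((9−1)/6)² = 1.778
te_Task 4 = (10 + 4·11 + 12)/6 = 66/6 = 11; σ²_Task 4 = ((12−10)/6)² = 0.111
te_Task 5 = (9 + 4·12 + 15)/6 = 72/6 = 12; σ²_Task 5 = ((15−9)/6)² = 1.000
te_Task 6 = (6 + 4·12 + 18)/6 = 72/6 = 12; σ²_Task 6 = ((18−6)/6)² = 4.000
te_Task 7 = (11 + 4·12 + 13)/6 = 72/6 = 12; σ²_Task 7 = ((13−11)/6)² = 0.111

Forward pass:
ES_Task 1 = 0; EF_Task 1 = 8
ES_Task 2 = 0; EF_Task 2 = 8
ES_Task 3 = 8; EF_Task 3 = 8+5 = 13
ES_Task 4 = 8; EF_Task 4 = 8+11 = 19
ES_Task 5 = max(EF_Task 1=8, EF_Task 2=8) = 8; EF_Task 5 = 8+12 = 20
ES_Task 6 = 19; EF_Task 6 = 19+12 = 31
ES_Task 7 = max(EF_Task 1=8, EF_Task 3=13, EF_Task 5=20, EF_Task 6=31) = 31; EF_Task 7 = 31+12 = 43
Expected project duration μ = 43 hours. Critical path: Task 2 → Task 4 → Task 6 → Task 7.

Variance along critical path = 1.778 + 0.111 + 4.000 + 0.111 = 6.000; σ = 2.449 hours.
D = μ + z·σ = 43 + 0.842·2.449 = 45.1 hours

45.1 hours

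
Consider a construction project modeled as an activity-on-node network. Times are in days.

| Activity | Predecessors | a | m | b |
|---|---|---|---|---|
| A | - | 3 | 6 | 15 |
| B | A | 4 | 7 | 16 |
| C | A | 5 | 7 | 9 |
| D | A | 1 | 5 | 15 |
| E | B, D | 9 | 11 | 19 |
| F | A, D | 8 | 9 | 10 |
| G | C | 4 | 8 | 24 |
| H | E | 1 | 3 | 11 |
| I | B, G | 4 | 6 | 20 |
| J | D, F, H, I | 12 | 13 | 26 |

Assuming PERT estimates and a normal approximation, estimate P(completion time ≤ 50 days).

0.714

te_A = (3 + 4·6 + 15)/6 = 42/6 = 7; σ²_A = ((15−3)/6)² = 4.000
te_B = (4 + 4·7 + 16)/6 = 48/6 = 8; σ²_B = ((16−4)/6)² = 4.000
te_C = (5 + 4·7 + 9)/6 = 42/6 = 7; σ²_C = ((9−5)/6)² = 0.444
te_D = (1 + 4·5 + 15)/6 = 36/6 = 6; σ²_D = ((15−1)/6)² = 5.444
te_E = (9 + 4·11 + 19)/6 = 72/6 = 12; σ²_E = ((19−9)/6)² = 2.778
te_F = (8 + 4·9 + 10)/6 = 54/6 = 9; σ²_F = ((10−8)/6)² = 0.111
te_G = (4 + 4·8 + 24)/6 = 60/6 = 10; σ²_G = ((24−4)/6)² = 11.111
te_H = (1 + 4·3 + 11)/6 = 24/6 = 4; σ²_H = ((11−1)/6)² = 2.778
te_I = (4 + 4·6 + 20)/6 = 48/6 = 8; σ²_I = ((20−4)/6)² = 7.111
te_J = (12 + 4·13 + 26)/6 = 90/6 = 15; σ²_J = ((26−12)/6)² = 5.444

Forward pass:
ES_A = 0; EF_A = 7
ES_B = 7; EF_B = 7+8 = 15
ES_C = 7; EF_C = 7+7 = 14
ES_D = 7; EF_D = 7+6 = 13
ES_E = max(EF_B=15, EF_D=13) = 15; EF_E = 15+12 = 27
ES_F = max(EF_A=7, EF_D=13) = 13; EF_F = 13+9 = 22
ES_G = 14; EF_G = 14+10 = 24
ES_H = 27; EF_H = 27+4 = 31
ES_I = max(EF_B=15, EF_G=24) = 24; EF_I = 24+8 = 32
ES_J = max(EF_D=13, EF_F=22, EF_H=31, EF_I=32) = 32; EF_J = 32+15 = 47
Expected project duration μ = 47 days. Critical path: A → C → G → I → J.

Variance along critical path = 4.000 + 0.444 + 11.111 + 7.111 + 5.444 = 28.111; σ = √28.111 = 5.302 days.
Z = (50 − 47) / 5.302 = 0.566
P(T ≤ 50) = Φ(0.566) ≈ 0.714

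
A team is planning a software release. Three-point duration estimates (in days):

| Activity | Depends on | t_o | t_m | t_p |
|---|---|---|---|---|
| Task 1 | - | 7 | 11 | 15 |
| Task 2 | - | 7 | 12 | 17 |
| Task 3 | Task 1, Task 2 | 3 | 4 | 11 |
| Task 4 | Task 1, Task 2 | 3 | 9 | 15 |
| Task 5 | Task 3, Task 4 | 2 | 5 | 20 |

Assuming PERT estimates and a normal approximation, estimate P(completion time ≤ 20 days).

te_Task 1 = (7 + 4·11 + 15)/6 = 66/6 = 11; σ²_Task 1 = ((15−7)/6)² = 1.778
te_Task 2 = (7 + 4·12 + 17)/6 = 72/6 = 12; σ²_Task 2 = ((17−7)/6)² = 2.778
te_Task 3 = (3 + 4·4 + 11)/6 = 30/6 = 5; σ²_Task 3 = ((11−3)/6)² = 1.778
te_Task 4 = (3 + 4·9 + 15)/6 = 54/6 = 9; σ²_Task 4 = ((15−3)/6)² = 4.000
te_Task 5 = (2 + 4·5 + 20)/6 = 42/6 = 7; σ²_Task 5 = ((20−2)/6)² = 9.000

Forward pass:
ES_Task 1 = 0; EF_Task 1 = 11
ES_Task 2 = 0; EF_Task 2 = 12
ES_Task 3 = max(EF_Task 1=11, EF_Task 2=12) = 12; EF_Task 3 = 12+5 = 17
ES_Task 4 = max(EF_Task 1=11, EF_Task 2=12) = 12; EF_Task 4 = 12+9 = 21
ES_Task 5 = max(EF_Task 3=17, EF_Task 4=21) = 21; EF_Task 5 = 21+7 = 28
Expected project duration μ = 28 days. Critical path: Task 2 → Task 4 → Task 5.

Variance along critical path = 2.778 + 4.000 + 9.000 = 15.778; σ = √15.778 = 3.972 days.
Z = (20 − 28) / 3.972 = -2.014
P(T ≤ 20) = Φ(-2.014) ≈ 0.022

0.022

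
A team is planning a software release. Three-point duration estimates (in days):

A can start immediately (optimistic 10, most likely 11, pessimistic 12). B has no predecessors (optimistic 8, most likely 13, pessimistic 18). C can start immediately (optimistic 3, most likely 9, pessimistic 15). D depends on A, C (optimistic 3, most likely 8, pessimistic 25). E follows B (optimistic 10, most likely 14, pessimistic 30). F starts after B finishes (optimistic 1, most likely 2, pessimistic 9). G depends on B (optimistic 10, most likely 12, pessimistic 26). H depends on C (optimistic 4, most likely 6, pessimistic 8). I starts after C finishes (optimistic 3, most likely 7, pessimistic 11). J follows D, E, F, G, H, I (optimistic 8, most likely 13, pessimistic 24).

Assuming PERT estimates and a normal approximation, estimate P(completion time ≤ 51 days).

te_A = (10 + 4·11 + 12)/6 = 66/6 = 11; σ²_A = ((12−10)/6)² = 0.111
te_B = (8 + 4·13 + 18)/6 = 78/6 = 13; σ²_B = ((18−8)/6)² = 2.778
te_C = (3 + 4·9 + 15)/6 = 54/6 = 9; σ²_C = ((15−3)/6)² = 4.000
te_D = (3 + 4·8 + 25)/6 = 60/6 = 10; σ²_D = ((25−3)/6)² = 13.444
te_E = (10 + 4·14 + 30)/6 = 96/6 = 16; σ²_E = ((30−10)/6)² = 11.111
te_F = (1 + 4·2 + 9)/6 = 18/6 = 3; σ²_F = ((9−1)/6)² = 1.778
te_G = (10 + 4·12 + 26)/6 = 84/6 = 14; σ²_G = ((26−10)/6)² = 7.111
te_H = (4 + 4·6 + 8)/6 = 36/6 = 6; σ²_H = ((8−4)/6)² = 0.444
te_I = (3 + 4·7 + 11)/6 = 42/6 = 7; σ²_I = ((11−3)/6)² = 1.778
te_J = (8 + 4·13 + 24)/6 = 84/6 = 14; σ²_J = ((24−8)/6)² = 7.111

Forward pass:
ES_A = 0; EF_A = 11
ES_B = 0; EF_B = 13
ES_C = 0; EF_C = 9
ES_D = max(EF_A=11, EF_C=9) = 11; EF_D = 11+10 = 21
ES_E = 13; EF_E = 13+16 = 29
ES_F = 13; EF_F = 13+3 = 16
ES_G = 13; EF_G = 13+14 = 27
ES_H = 9; EF_H = 9+6 = 15
ES_I = 9; EF_I = 9+7 = 16
ES_J = max(EF_D=21, EF_E=29, EF_F=16, EF_G=27, EF_H=15, EF_I=16) = 29; EF_J = 29+14 = 43
Expected project duration μ = 43 days. Critical path: B → E → J.

Variance along critical path = 2.778 + 11.111 + 7.111 = 21.000; σ = √21.000 = 4.583 days.
Z = (51 − 43) / 4.583 = 1.746
P(T ≤ 51) = Φ(1.746) ≈ 0.960

0.960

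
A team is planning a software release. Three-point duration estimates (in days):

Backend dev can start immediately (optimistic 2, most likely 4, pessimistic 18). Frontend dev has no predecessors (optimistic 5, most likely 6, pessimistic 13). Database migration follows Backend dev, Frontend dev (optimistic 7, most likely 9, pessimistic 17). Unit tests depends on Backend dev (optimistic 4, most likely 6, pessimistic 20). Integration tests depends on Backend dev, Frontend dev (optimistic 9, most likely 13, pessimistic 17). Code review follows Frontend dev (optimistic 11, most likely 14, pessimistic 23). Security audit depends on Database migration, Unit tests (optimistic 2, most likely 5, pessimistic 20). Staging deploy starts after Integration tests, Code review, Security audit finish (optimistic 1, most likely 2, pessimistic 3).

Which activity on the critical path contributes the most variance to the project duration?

Security audit

te_Backend dev = (2 + 4·4 + 18)/6 = 36/6 = 6; σ²_Backend dev = ((18−2)/6)² = 7.111
te_Frontend dev = (5 + 4·6 + 13)/6 = 42/6 = 7; σ²_Frontend dev = ((13−5)/6)² = 1.778
te_Database migration = (7 + 4·9 + 17)/6 = 60/6 = 10; σ²_Database migration = ((17−7)/6)² = 2.778
te_Unit tests = (4 + 4·6 + 20)/6 = 48/6 = 8; σ²_Unit tests = ((20−4)/6)² = 7.111
te_Integration tests = (9 + 4·13 + 17)/6 = 78/6 = 13; σ²_Integration tests = ((17−9)/6)² = 1.778
te_Code review = (11 + 4·14 + 23)/6 = 90/6 = 15; σ²_Code review = ((23−11)/6)² = 4.000
te_Security audit = (2 + 4·5 + 20)/6 = 42/6 = 7; σ²_Security audit = ((20−2)/6)² = 9.000
te_Staging deploy = (1 + 4·2 + 3)/6 = 12/6 = 2; σ²_Staging deploy = ((3−1)/6)² = 0.111

Forward pass:
ES_Backend dev = 0; EF_Backend dev = 6
ES_Frontend dev = 0; EF_Frontend dev = 7
ES_Database migration = max(EF_Backend dev=6, EF_Frontend dev=7) = 7; EF_Database migration = 7+10 = 17
ES_Unit tests = 6; EF_Unit tests = 6+8 = 14
ES_Integration tests = max(EF_Backend dev=6, EF_Frontend dev=7) = 7; EF_Integration tests = 7+13 = 20
ES_Code review = 7; EF_Code review = 7+15 = 22
ES_Security audit = max(EF_Database migration=17, EF_Unit tests=14) = 17; EF_Security audit = 17+7 = 24
ES_Staging deploy = max(EF_Integration tests=20, EF_Code review=22, EF_Security audit=24) = 24; EF_Staging deploy = 24+2 = 26
Expected project duration μ = 26 days. Critical path: Frontend dev → Database migration → Security audit → Staging deploy.

Variances on critical path: σ²_Frontend dev=1.778, σ²_Database migration=2.778, σ²_Security audit=9.000, σ²_Staging deploy=0.111.
Largest is σ²_Security audit = 9.000.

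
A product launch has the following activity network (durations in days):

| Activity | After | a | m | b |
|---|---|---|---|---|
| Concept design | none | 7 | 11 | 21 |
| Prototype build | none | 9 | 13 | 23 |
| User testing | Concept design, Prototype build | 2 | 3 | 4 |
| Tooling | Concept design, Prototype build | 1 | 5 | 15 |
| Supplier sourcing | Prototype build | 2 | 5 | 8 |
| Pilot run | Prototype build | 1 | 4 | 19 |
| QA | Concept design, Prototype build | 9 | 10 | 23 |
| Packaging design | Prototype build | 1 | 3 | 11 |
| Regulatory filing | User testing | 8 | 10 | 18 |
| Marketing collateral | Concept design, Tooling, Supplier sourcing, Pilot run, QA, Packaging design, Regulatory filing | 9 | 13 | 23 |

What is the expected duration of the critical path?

te_Concept design = (7 + 4·11 + 21)/6 = 72/6 = 12
te_Prototype build = (9 + 4·13 + 23)/6 = 84/6 = 14
te_User testing = (2 + 4·3 + 4)/6 = 18/6 = 3
te_Tooling = (1 + 4·5 + 15)/6 = 36/6 = 6
te_Supplier sourcing = (2 + 4·5 + 8)/6 = 30/6 = 5
te_Pilot run = (1 + 4·4 + 19)/6 = 36/6 = 6
te_QA = (9 + 4·10 + 23)/6 = 72/6 = 12
te_Packaging design = (1 + 4·3 + 11)/6 = 24/6 = 4
te_Regulatory filing = (8 + 4·10 + 18)/6 = 66/6 = 11
te_Marketing collateral = (9 + 4·13 + 23)/6 = 84/6 = 14

Forward pass:
ES_Concept design = 0; EF_Concept design = 12
ES_Prototype build = 0; EF_Prototype build = 14
ES_User testing = max(EF_Concept design=12, EF_Prototype build=14) = 14; EF_User testing = 14+3 = 17
ES_Tooling = max(EF_Concept design=12, EF_Prototype build=14) = 14; EF_Tooling = 14+6 = 20
ES_Supplier sourcing = 14; EF_Supplier sourcing = 14+5 = 19
ES_Pilot run = 14; EF_Pilot run = 14+6 = 20
ES_QA = max(EF_Concept design=12, EF_Prototype build=14) = 14; EF_QA = 14+12 = 26
ES_Packaging design = 14; EF_Packaging design = 14+4 = 18
ES_Regulatory filing = 17; EF_Regulatory filing = 17+11 = 28
ES_Marketing collateral = max(EF_Concept design=12, EF_Tooling=20, EF_Supplier sourcing=19, EF_Pilot run=20, EF_QA=26, EF_Packaging design=18, EF_Regulatory filing=28) = 28; EF_Marketing collateral = 28+14 = 42
Expected project duration μ = 42 days. Critical path: Prototype build → User testing → Regulatory filing → Marketing collateral.

42 days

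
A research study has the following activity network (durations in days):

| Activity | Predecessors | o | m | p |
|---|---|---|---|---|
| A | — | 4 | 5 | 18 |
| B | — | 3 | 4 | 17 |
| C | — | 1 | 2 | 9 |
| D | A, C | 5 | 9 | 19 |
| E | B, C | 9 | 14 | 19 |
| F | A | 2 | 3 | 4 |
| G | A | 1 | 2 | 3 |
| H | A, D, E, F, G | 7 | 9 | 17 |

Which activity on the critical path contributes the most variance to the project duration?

te_A = (4 + 4·5 + 18)/6 = 42/6 = 7; σ²_A = ((18−4)/6)² = 5.444
te_B = (3 + 4·4 + 17)/6 = 36/6 = 6; σ²_B = ((17−3)/6)² = 5.444
te_C = (1 + 4·2 + 9)/6 = 18/6 = 3; σ²_C = ((9−1)/6)² = 1.778
te_D = (5 + 4·9 + 19)/6 = 60/6 = 10; σ²_D = ((19−5)/6)² = 5.444
te_E = (9 + 4·14 + 19)/6 = 84/6 = 14; σ²_E = ((19−9)/6)² = 2.778
te_F = (2 + 4·3 + 4)/6 = 18/6 = 3; σ²_F = ((4−2)/6)² = 0.111
te_G = (1 + 4·2 + 3)/6 = 12/6 = 2; σ²_G = ((3−1)/6)² = 0.111
te_H = (7 + 4·9 + 17)/6 = 60/6 = 10; σ²_H = ((17−7)/6)² = 2.778

Forward pass:
ES_A = 0; EF_A = 7
ES_B = 0; EF_B = 6
ES_C = 0; EF_C = 3
ES_D = max(EF_A=7, EF_C=3) = 7; EF_D = 7+10 = 17
ES_E = max(EF_B=6, EF_C=3) = 6; EF_E = 6+14 = 20
ES_F = 7; EF_F = 7+3 = 10
ES_G = 7; EF_G = 7+2 = 9
ES_H = max(EF_A=7, EF_D=17, EF_E=20, EF_F=10, EF_G=9) = 20; EF_H = 20+10 = 30
Expected project duration μ = 30 days. Critical path: B → E → H.

Variances on critical path: σ²_B=5.444, σ²_E=2.778, σ²_H=2.778.
Largest is σ²_B = 5.444.

B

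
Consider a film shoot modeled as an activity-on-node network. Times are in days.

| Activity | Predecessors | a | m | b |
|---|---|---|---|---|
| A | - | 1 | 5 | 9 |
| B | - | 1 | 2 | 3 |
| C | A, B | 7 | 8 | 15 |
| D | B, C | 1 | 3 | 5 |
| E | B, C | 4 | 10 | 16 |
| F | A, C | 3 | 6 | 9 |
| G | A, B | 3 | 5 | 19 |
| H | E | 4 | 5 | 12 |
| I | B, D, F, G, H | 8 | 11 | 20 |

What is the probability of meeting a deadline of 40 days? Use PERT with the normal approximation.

te_A = (1 + 4·5 + 9)/6 = 30/6 = 5; σ²_A = ((9−1)/6)² = 1.778
te_B = (1 + 4·2 + 3)/6 = 12/6 = 2; σ²_B = ((3−1)/6)² = 0.111
te_C = (7 + 4·8 + 15)/6 = 54/6 = 9; σ²_C = ((15−7)/6)² = 1.778
te_D = (1 + 4·3 + 5)/6 = 18/6 = 3; σ²_D = ((5−1)/6)² = 0.444
te_E = (4 + 4·10 + 16)/6 = 60/6 = 10; σ²_E = ((16−4)/6)² = 4.000
te_F = (3 + 4·6 + 9)/6 = 36/6 = 6; σ²_F = ((9−3)/6)² = 1.000
te_G = (3 + 4·5 + 19)/6 = 42/6 = 7; σ²_G = ((19−3)/6)² = 7.111
te_H = (4 + 4·5 + 12)/6 = 36/6 = 6; σ²_H = ((12−4)/6)² = 1.778
te_I = (8 + 4·11 + 20)/6 = 72/6 = 12; σ²_I = ((20−8)/6)² = 4.000

Forward pass:
ES_A = 0; EF_A = 5
ES_B = 0; EF_B = 2
ES_C = max(EF_A=5, EF_B=2) = 5; EF_C = 5+9 = 14
ES_D = max(EF_B=2, EF_C=14) = 14; EF_D = 14+3 = 17
ES_E = max(EF_B=2, EF_C=14) = 14; EF_E = 14+10 = 24
ES_F = max(EF_A=5, EF_C=14) = 14; EF_F = 14+6 = 20
ES_G = max(EF_A=5, EF_B=2) = 5; EF_G = 5+7 = 12
ES_H = 24; EF_H = 24+6 = 30
ES_I = max(EF_B=2, EF_D=17, EF_F=20, EF_G=12, EF_H=30) = 30; EF_I = 30+12 = 42
Expected project duration μ = 42 days. Critical path: A → C → E → H → I.

Variance along critical path = 1.778 + 1.778 + 4.000 + 1.778 + 4.000 = 13.333; σ = √13.333 = 3.651 days.
Z = (40 − 42) / 3.651 = -0.548
P(T ≤ 40) = Φ(-0.548) ≈ 0.292

0.292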